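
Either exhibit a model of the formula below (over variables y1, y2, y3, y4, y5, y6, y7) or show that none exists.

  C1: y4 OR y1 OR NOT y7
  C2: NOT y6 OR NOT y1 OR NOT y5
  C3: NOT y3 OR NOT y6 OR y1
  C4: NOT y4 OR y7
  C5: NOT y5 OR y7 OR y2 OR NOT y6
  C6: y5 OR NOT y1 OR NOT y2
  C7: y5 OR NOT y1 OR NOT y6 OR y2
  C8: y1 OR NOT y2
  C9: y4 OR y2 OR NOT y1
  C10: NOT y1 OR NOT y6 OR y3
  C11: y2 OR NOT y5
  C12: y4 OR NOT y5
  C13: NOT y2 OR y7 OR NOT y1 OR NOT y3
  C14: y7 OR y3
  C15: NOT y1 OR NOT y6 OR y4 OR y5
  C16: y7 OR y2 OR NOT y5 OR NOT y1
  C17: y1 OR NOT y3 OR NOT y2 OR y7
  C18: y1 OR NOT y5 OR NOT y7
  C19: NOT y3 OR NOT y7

y1=true; y2=false; y3=false; y4=true; y5=false; y6=false; y7=true

Branch on y4: set y4 = true.
From the singleton clause (y7), y7 = true.
From the singleton clause (NOT y3), y3 = false.
Branch on y1: set y1 = true.
From the singleton clause (NOT y6), y6 = false.
Branch on y5: set y5 = false.
From the singleton clause (NOT y2), y2 = false.
All clauses are satisfied.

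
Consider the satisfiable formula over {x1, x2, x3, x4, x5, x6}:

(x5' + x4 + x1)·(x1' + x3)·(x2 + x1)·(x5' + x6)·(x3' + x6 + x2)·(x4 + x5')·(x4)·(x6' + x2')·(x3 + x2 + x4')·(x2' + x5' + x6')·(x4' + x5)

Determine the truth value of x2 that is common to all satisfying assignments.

False

Suppose x2 = 1.
The clause (x4) is unit, so x4 = 1.
The clause (x6') is unit, so x6 = 0.
The clause (x5') is unit, so x5 = 0.
That conflicts with the unit clause (x5).
So every satisfying assignment has x2 = False.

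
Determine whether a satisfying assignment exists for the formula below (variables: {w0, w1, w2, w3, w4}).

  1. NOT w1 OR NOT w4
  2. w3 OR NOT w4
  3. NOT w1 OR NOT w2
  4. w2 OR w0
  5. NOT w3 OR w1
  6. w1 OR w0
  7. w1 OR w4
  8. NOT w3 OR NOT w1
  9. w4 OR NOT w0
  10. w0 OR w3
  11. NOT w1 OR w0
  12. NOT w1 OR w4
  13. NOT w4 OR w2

Unsatisfiable

Case w1 = false:
The clause (NOT w3) is unit, so w3 = false.
The clause (NOT w4) is unit, so w4 = false.
But (w4) is also a unit clause — contradiction.
Backtrack on w1: now try w1 = true.
The clause (NOT w4) is unit, so w4 = false.
But (w4) is also a unit clause — contradiction.
Both values of w1 lead to a conflict.
No assignment satisfies every clause.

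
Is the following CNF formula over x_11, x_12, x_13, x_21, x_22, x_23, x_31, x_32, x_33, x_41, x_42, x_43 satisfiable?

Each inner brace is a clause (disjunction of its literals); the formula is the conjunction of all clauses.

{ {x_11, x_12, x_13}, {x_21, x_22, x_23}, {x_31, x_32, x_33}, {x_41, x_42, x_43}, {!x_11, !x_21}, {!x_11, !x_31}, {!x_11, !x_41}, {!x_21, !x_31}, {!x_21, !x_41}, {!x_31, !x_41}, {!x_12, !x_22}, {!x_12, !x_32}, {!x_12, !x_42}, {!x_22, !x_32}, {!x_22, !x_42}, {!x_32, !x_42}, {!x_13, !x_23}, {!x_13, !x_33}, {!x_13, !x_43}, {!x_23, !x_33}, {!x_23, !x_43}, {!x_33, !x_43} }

Case x_11 = false:
Case x_12 = true:
The clause (!x_22) is unit, so x_22 = false.
The clause (!x_32) is unit, so x_32 = false.
The clause (!x_42) is unit, so x_42 = false.
Case x_21 = true:
The clause (!x_31) is unit, so x_31 = false.
The clause (x_33) is unit, so x_33 = true.
The clause (!x_41) is unit, so x_41 = false.
The clause (x_43) is unit, so x_43 = true.
But (!x_43) is also a unit clause — contradiction.
So x_21 must be the other value — set x_21 = false.
The clause (x_23) is unit, so x_23 = true.
The clause (!x_13) is unit, so x_13 = false.
The clause (!x_33) is unit, so x_33 = false.
The clause (x_31) is unit, so x_31 = true.
The clause (!x_41) is unit, so x_41 = false.
The clause (x_43) is unit, so x_43 = true.
But (!x_43) is also a unit clause — contradiction.
Neither x_21 = true nor x_21 = false works.
So x_12 must be the other value — set x_12 = false.
The clause (x_13) is unit, so x_13 = true.
The clause (!x_23) is unit, so x_23 = false.
The clause (!x_33) is unit, so x_33 = false.
The clause (!x_43) is unit, so x_43 = false.
Case x_21 = true:
The clause (!x_31) is unit, so x_31 = false.
The clause (x_32) is unit, so x_32 = true.
The clause (!x_41) is unit, so x_41 = false.
The clause (x_42) is unit, so x_42 = true.
But (!x_42) is also a unit clause — contradiction.
So x_21 must be the other value — set x_21 = false.
The clause (x_22) is unit, so x_22 = true.
The clause (!x_32) is unit, so x_32 = false.
The clause (x_31) is unit, so x_31 = true.
The clause (!x_41) is unit, so x_41 = false.
The clause (x_42) is unit, so x_42 = true.
But (!x_42) is also a unit clause — contradiction.
Neither x_21 = true nor x_21 = false works.
Neither x_12 = true nor x_12 = false works.
So x_11 must be the other value — set x_11 = true.
The clause (!x_21) is unit, so x_21 = false.
The clause (!x_31) is unit, so x_31 = false.
The clause (!x_41) is unit, so x_41 = false.
Case x_22 = true:
The clause (!x_12) is unit, so x_12 = false.
The clause (!x_32) is unit, so x_32 = false.
The clause (x_33) is unit, so x_33 = true.
The clause (!x_42) is unit, so x_42 = false.
The clause (x_43) is unit, so x_43 = true.
But (!x_43) is also a unit clause — contradiction.
So x_22 must be the other value — set x_22 = false.
The clause (x_23) is unit, so x_23 = true.
The clause (!x_13) is unit, so x_13 = false.
The clause (!x_33) is unit, so x_33 = false.
The clause (x_32) is unit, so x_32 = true.
The clause (!x_12) is unit, so x_12 = false.
The clause (!x_42) is unit, so x_42 = false.
The clause (x_43) is unit, so x_43 = true.
But (!x_43) is also a unit clause — contradiction.
Neither x_22 = true nor x_22 = false works.
Neither x_11 = true nor x_11 = false works.
No assignment satisfies every clause.

Unsatisfiable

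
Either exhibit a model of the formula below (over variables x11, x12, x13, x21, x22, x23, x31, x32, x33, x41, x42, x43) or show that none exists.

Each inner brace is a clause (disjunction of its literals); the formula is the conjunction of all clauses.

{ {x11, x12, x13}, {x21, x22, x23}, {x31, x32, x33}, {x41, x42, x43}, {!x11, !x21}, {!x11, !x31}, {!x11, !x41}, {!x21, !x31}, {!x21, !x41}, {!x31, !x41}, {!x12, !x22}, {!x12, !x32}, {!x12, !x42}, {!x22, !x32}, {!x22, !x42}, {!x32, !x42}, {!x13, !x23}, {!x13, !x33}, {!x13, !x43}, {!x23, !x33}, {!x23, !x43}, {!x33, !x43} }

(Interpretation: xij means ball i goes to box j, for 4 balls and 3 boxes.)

UNSATISFIABLE

Branch on x11: set x11 = false.
Branch on x12: set x12 = true.
(!x22) alone gives x22 = false.
(!x32) alone gives x32 = false.
(!x42) alone gives x42 = false.
Branch on x21: set x21 = true.
(!x31) alone gives x31 = false.
(x33) alone gives x33 = true.
(!x41) alone gives x41 = false.
(x43) alone gives x43 = true.
But (!x43) is also a unit clause — contradiction.
Undo x21 and try x21 = false.
(x23) alone gives x23 = true.
(!x13) alone gives x13 = false.
(!x33) alone gives x33 = false.
(x31) alone gives x31 = true.
(!x41) alone gives x41 = false.
(x43) alone gives x43 = true.
But (!x43) is also a unit clause — contradiction.
Either choice for x21 ends in contradiction.
Undo x12 and try x12 = false.
(x13) alone gives x13 = true.
(!x23) alone gives x23 = false.
(!x33) alone gives x33 = false.
(!x43) alone gives x43 = false.
Branch on x21: set x21 = true.
(!x31) alone gives x31 = false.
(x32) alone gives x32 = true.
(!x41) alone gives x41 = false.
(x42) alone gives x42 = true.
But (!x42) is also a unit clause — contradiction.
Undo x21 and try x21 = false.
(x22) alone gives x22 = true.
(!x32) alone gives x32 = false.
(x31) alone gives x31 = true.
(!x41) alone gives x41 = false.
(x42) alone gives x42 = true.
But (!x42) is also a unit clause — contradiction.
Either choice for x21 ends in contradiction.
Either choice for x12 ends in contradiction.
Undo x11 and try x11 = true.
(!x21) alone gives x21 = false.
(!x31) alone gives x31 = false.
(!x41) alone gives x41 = false.
Branch on x22: set x22 = true.
(!x12) alone gives x12 = false.
(!x32) alone gives x32 = false.
(x33) alone gives x33 = true.
(!x42) alone gives x42 = false.
(x43) alone gives x43 = true.
But (!x43) is also a unit clause — contradiction.
Undo x22 and try x22 = false.
(x23) alone gives x23 = true.
(!x13) alone gives x13 = false.
(!x33) alone gives x33 = false.
(x32) alone gives x32 = true.
(!x12) alone gives x12 = false.
(!x42) alone gives x42 = false.
(x43) alone gives x43 = true.
But (!x43) is also a unit clause — contradiction.
Either choice for x22 ends in contradiction.
Either choice for x11 ends in contradiction.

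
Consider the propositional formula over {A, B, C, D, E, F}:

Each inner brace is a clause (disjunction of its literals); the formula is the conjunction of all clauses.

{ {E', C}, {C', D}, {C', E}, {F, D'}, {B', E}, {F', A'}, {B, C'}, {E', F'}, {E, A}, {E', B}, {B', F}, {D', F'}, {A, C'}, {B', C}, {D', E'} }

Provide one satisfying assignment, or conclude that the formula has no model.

A: 1; B: 0; C: 0; D: 0; E: 0; F: 0

Case E = 0:
The clause (C') is unit, so C = 0.
The clause (B') is unit, so B = 0.
The clause (A) is unit, so A = 1.
The clause (F') is unit, so F = 0.
The clause (D') is unit, so D = 0.
Every clause now holds.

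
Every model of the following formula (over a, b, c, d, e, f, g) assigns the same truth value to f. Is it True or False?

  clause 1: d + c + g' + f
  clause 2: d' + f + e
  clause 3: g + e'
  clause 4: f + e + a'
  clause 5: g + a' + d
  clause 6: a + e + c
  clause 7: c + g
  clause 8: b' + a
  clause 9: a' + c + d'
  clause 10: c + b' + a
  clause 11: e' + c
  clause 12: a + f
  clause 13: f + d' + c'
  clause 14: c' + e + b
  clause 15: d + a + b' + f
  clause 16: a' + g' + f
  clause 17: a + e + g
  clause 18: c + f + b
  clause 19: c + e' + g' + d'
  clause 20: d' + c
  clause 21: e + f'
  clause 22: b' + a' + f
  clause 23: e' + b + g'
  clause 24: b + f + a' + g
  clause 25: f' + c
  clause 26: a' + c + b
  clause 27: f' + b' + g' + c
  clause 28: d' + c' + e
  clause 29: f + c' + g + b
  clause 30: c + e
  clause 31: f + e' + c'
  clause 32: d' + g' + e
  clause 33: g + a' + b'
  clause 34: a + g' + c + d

True

Suppose f = 0.
The clause (a) is unit, so a = 1.
The clause (e) is unit, so e = 1.
The clause (g) is unit, so g = 1.
But (g') is also a unit clause — contradiction.
So every satisfying assignment has f = True.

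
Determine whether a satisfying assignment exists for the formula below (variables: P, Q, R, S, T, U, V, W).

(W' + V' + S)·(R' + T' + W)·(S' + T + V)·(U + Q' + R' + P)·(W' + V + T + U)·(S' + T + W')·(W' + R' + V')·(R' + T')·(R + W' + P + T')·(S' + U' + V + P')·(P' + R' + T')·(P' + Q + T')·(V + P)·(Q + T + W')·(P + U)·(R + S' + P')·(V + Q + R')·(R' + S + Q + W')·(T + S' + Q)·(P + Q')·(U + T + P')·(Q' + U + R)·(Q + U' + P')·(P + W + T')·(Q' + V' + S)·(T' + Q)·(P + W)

Satisfiable

Suppose R = 0.
Suppose V = 0.
(P) alone gives P = 1.
(S') alone gives S = 0.
Suppose Q = 1.
(U) alone gives U = 1.
All clauses hold; T, W can take either value.
A satisfying assignment: P=1; Q=1; R=0; S=0; T=1; U=1; V=0; W=1.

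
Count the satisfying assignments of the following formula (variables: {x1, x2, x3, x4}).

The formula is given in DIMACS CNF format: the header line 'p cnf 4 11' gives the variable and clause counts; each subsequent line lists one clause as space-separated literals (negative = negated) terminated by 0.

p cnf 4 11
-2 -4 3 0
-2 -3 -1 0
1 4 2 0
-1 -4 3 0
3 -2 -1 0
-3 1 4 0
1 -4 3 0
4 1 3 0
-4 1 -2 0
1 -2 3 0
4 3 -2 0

4

There are 2^4 = 16 truth assignments over (x1, x2, x3, x4).
Split on x1. With x1 = True, the clauses containing x1 are satisfied and ¬x1 drops from the rest; 3 of the 2^3 = 8 assignments to the other variables satisfy what remains.
With x1 = False, by the same count on the reduced clause set, 1 assignment works.
(One model: x1=F, x2=F, x3=T, x4=T.)
Total: 3 + 1 = 4.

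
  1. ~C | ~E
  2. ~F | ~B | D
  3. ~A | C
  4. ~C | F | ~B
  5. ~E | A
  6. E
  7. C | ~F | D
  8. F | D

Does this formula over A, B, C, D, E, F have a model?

No

From the singleton clause (E), E = 1.
From the singleton clause (~C), C = 0.
From the singleton clause (~A), A = 0.
But (A) is also a unit clause — contradiction.
No assignment satisfies every clause.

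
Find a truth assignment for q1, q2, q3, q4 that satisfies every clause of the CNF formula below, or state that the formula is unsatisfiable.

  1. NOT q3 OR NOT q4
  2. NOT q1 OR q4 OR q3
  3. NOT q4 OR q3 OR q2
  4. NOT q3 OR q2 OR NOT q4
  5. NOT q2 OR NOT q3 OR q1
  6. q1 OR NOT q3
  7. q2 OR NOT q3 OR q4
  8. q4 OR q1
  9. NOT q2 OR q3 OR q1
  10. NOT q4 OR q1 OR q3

q1=true,  q2=true,  q3=false,  q4=true

Case q3 = false:
Case q1 = true:
(q4) alone gives q4 = true.
(q2) alone gives q2 = true.
Every clause now holds.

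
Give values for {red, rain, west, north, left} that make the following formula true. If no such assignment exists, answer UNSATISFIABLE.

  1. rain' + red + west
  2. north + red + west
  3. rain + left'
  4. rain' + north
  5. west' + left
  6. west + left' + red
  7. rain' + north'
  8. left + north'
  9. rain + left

UNSATISFIABLE

Branch on rain: set rain = 1.
(north) alone gives north = 1.
But (north') is also a unit clause — contradiction.
So rain must be the other value — set rain = 0.
(left') alone gives left = 0.
But (left) is also a unit clause — contradiction.
Both values of rain lead to a conflict.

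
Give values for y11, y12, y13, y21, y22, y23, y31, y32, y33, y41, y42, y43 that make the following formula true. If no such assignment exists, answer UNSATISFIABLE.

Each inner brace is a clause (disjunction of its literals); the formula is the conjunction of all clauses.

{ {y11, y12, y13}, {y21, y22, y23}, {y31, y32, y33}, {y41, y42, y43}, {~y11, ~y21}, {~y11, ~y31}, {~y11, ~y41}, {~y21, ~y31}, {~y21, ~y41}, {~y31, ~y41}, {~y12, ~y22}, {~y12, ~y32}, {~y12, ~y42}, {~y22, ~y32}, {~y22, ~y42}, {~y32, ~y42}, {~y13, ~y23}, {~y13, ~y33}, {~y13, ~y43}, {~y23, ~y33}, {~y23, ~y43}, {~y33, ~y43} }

Branch on y11: set y11 = 0.
Branch on y12: set y12 = 1.
From the singleton clause (~y22), y22 = 0.
From the singleton clause (~y32), y32 = 0.
From the singleton clause (~y42), y42 = 0.
Branch on y21: set y21 = 1.
From the singleton clause (~y31), y31 = 0.
From the singleton clause (y33), y33 = 1.
From the singleton clause (~y41), y41 = 0.
From the singleton clause (y43), y43 = 1.
That conflicts with the unit clause (~y43).
That branch fails; take y21 = 0 instead.
From the singleton clause (y23), y23 = 1.
From the singleton clause (~y13), y13 = 0.
From the singleton clause (~y33), y33 = 0.
From the singleton clause (y31), y31 = 1.
From the singleton clause (~y41), y41 = 0.
From the singleton clause (y43), y43 = 1.
That conflicts with the unit clause (~y43).
Either choice for y21 ends in contradiction.
That branch fails; take y12 = 0 instead.
From the singleton clause (y13), y13 = 1.
From the singleton clause (~y23), y23 = 0.
From the singleton clause (~y33), y33 = 0.
From the singleton clause (~y43), y43 = 0.
Branch on y21: set y21 = 1.
From the singleton clause (~y31), y31 = 0.
From the singleton clause (y32), y32 = 1.
From the singleton clause (~y41), y41 = 0.
From the singleton clause (y42), y42 = 1.
That conflicts with the unit clause (~y42).
That branch fails; take y21 = 0 instead.
From the singleton clause (y22), y22 = 1.
From the singleton clause (~y32), y32 = 0.
From the singleton clause (y31), y31 = 1.
From the singleton clause (~y41), y41 = 0.
From the singleton clause (y42), y42 = 1.
That conflicts with the unit clause (~y42).
Either choice for y21 ends in contradiction.
Either choice for y12 ends in contradiction.
That branch fails; take y11 = 1 instead.
From the singleton clause (~y21), y21 = 0.
From the singleton clause (~y31), y31 = 0.
From the singleton clause (~y41), y41 = 0.
Branch on y22: set y22 = 1.
From the singleton clause (~y12), y12 = 0.
From the singleton clause (~y32), y32 = 0.
From the singleton clause (y33), y33 = 1.
From the singleton clause (~y42), y42 = 0.
From the singleton clause (y43), y43 = 1.
That conflicts with the unit clause (~y43).
That branch fails; take y22 = 0 instead.
From the singleton clause (y23), y23 = 1.
From the singleton clause (~y13), y13 = 0.
From the singleton clause (~y33), y33 = 0.
From the singleton clause (y32), y32 = 1.
From the singleton clause (~y12), y12 = 0.
From the singleton clause (~y42), y42 = 0.
From the singleton clause (y43), y43 = 1.
That conflicts with the unit clause (~y43).
Either choice for y22 ends in contradiction.
Either choice for y11 ends in contradiction.

UNSATISFIABLE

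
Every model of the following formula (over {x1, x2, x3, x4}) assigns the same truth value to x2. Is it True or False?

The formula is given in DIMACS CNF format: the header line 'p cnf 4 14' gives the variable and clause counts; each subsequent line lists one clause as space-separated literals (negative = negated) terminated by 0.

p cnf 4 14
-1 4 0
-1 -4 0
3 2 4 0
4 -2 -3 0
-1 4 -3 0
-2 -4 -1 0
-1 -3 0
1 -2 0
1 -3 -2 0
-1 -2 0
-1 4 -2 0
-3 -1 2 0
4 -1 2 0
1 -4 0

False

Suppose x2 = True.
From the singleton clause (x1), x1 = True.
But (¬x1) is also a unit clause — contradiction.
So every satisfying assignment has x2 = False.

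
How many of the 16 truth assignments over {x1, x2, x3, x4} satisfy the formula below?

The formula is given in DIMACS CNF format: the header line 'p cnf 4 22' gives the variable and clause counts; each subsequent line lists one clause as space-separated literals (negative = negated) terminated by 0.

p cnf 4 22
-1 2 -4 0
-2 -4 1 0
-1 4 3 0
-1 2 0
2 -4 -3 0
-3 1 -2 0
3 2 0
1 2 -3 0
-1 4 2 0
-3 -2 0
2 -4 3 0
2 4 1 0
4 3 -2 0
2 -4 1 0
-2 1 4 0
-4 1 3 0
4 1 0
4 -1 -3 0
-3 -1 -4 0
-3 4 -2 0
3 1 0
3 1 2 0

1

There are 2^4 = 16 truth assignments over (x1, x2, x3, x4).
Check each against the 22 clauses (columns in the order x1, x2, x3, x4):
  F F F F  ✗ fails (x3 ∨ x2)
  F F F T  ✗ fails (x3 ∨ x2)
  F F T F  ✗ fails (x1 ∨ x2 ∨ ¬x3)
  F F T T  ✗ fails (x2 ∨ ¬x4 ∨ ¬x3)
  F T F F  ✗ fails (x4 ∨ x3 ∨ ¬x2)
  F T F T  ✗ fails (¬x2 ∨ ¬x4 ∨ x1)
  F T T F  ✗ fails (¬x3 ∨ x1 ∨ ¬x2)
  F T T T  ✗ fails (¬x2 ∨ ¬x4 ∨ x1)
  T F F F  ✗ fails (¬x1 ∨ x4 ∨ x3)
  T F F T  ✗ fails (¬x1 ∨ x2 ∨ ¬x4)
  T F T F  ✗ fails (¬x1 ∨ x2)
  T F T T  ✗ fails (¬x1 ∨ x2 ∨ ¬x4)
  T T F F  ✗ fails (¬x1 ∨ x4 ∨ x3)
  T T F T  ✓ satisfies all
  T T T F  ✗ fails (¬x3 ∨ ¬x2)
  T T T T  ✗ fails (¬x3 ∨ ¬x2)
1 of the 16 rows is a model.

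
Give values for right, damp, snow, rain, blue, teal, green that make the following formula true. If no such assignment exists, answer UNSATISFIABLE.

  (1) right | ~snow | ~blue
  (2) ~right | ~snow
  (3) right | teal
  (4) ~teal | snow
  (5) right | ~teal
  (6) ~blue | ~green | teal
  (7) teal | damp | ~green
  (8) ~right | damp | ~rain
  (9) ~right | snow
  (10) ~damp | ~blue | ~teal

Branch on right: set right = 0.
(teal) alone gives teal = 1.
Now (~teal) is unsatisfied and unit — conflict.
Undo right and try right = 1.
(~snow) alone gives snow = 0.
Now (snow) is unsatisfied and unit — conflict.
Either choice for right ends in contradiction.

UNSATISFIABLE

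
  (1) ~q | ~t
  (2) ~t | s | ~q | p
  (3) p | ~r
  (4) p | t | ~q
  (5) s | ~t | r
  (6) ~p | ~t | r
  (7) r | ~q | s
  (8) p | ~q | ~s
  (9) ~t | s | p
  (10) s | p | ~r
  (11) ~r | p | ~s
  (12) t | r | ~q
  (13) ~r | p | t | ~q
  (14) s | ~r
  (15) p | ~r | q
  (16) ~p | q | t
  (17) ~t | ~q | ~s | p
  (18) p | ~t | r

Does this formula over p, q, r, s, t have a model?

Case q = 0:
Case p = 1:
The clause (t) is unit, so t = 1.
The clause (r) is unit, so r = 1.
The clause (s) is unit, so s = 1.
All clauses are satisfied.
A satisfying assignment: p: 1,  q: 0,  r: 1,  s: 1,  t: 1.

Yes, satisfiable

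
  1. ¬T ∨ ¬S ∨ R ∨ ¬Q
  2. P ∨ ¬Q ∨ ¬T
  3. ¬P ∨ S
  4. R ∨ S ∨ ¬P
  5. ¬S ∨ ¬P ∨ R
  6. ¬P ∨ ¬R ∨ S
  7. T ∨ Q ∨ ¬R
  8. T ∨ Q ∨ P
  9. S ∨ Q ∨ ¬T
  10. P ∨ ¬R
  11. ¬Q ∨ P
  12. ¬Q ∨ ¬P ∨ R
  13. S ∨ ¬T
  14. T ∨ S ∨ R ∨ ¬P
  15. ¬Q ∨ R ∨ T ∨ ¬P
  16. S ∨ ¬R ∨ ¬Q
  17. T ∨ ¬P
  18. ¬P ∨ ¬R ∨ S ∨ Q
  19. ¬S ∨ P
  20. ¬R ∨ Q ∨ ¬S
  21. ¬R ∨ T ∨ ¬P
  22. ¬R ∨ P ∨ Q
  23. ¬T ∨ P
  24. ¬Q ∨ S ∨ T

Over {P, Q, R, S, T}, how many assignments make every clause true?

There are 2^5 = 32 truth assignments over (P, Q, R, S, T).
Split on S. With S = True, the clauses containing S are satisfied and ¬S drops from the rest; 1 of the 2^4 = 16 assignments to the other variables satisfy what remains.
With S = False, by the same count on the reduced clause set, 0 assignments work.
(One model: P=T, Q=T, R=T, S=T, T=T.)
Total: 1 + 0 = 1.

1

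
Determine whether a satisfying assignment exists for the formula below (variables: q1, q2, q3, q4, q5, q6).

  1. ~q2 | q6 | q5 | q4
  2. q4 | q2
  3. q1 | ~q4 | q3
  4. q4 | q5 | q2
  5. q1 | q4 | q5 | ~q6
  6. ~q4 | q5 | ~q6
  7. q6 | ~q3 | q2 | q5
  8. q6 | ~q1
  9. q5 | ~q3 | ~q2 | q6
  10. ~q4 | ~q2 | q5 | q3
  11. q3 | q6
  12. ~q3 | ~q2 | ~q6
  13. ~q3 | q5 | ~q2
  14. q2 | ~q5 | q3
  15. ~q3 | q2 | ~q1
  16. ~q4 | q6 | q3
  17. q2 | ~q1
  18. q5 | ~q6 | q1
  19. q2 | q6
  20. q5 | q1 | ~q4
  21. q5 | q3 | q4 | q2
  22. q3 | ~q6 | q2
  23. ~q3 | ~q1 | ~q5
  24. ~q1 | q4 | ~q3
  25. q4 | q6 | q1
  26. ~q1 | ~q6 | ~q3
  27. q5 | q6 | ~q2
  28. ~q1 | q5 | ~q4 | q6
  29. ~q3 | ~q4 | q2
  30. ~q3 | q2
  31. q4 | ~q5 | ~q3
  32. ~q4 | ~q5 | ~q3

Branch on q4: set q4 = 0.
(q2) alone gives q2 = 1.
Branch on q6: set q6 = 1.
(~q3) alone gives q3 = 0.
Branch on q1: set q1 = 0.
(q5) alone gives q5 = 1.
Every clause now holds.
A satisfying assignment: q1: 0; q2: 1; q3: 0; q4: 0; q5: 1; q6: 1.

Satisfiable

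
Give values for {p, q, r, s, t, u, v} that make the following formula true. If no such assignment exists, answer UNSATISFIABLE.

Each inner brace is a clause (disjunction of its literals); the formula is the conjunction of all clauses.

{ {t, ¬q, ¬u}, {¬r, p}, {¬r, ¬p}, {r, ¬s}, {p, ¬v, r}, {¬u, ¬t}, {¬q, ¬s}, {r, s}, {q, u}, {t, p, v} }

Case r = False:
From the singleton clause (¬s), s = False.
But (s) is also a unit clause — contradiction.
That branch fails; take r = True instead.
From the singleton clause (p), p = True.
But (¬p) is also a unit clause — contradiction.
Both values of r lead to a conflict.

UNSATISFIABLE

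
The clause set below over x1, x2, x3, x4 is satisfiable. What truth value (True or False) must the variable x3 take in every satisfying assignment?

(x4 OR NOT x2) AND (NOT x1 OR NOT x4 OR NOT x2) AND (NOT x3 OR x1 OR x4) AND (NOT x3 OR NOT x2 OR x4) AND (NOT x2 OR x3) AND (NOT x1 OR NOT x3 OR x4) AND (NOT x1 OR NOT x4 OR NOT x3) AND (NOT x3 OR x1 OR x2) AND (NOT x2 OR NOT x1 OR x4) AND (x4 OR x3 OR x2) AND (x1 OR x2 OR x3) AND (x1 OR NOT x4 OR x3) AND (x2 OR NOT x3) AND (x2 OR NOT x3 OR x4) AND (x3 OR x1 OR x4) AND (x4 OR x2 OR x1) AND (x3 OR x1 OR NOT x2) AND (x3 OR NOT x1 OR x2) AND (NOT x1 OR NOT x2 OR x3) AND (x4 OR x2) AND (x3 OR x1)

Suppose x3 = false.
Unit clause (NOT x2) forces x2 = false.
Unit clause (x4) forces x4 = true.
Unit clause (x1) forces x1 = true.
Now (NOT x1) is unsatisfied and unit — conflict.
So every satisfying assignment has x3 = True.

True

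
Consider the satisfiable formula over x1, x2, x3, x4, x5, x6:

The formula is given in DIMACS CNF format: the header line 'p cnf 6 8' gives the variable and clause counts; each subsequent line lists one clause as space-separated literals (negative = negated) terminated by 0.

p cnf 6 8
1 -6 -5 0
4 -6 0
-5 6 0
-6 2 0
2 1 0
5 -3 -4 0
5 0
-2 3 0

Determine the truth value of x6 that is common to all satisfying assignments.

Suppose x6 = False.
From the singleton clause (¬x5), x5 = False.
But (x5) is also a unit clause — contradiction.
So every satisfying assignment has x6 = True.

True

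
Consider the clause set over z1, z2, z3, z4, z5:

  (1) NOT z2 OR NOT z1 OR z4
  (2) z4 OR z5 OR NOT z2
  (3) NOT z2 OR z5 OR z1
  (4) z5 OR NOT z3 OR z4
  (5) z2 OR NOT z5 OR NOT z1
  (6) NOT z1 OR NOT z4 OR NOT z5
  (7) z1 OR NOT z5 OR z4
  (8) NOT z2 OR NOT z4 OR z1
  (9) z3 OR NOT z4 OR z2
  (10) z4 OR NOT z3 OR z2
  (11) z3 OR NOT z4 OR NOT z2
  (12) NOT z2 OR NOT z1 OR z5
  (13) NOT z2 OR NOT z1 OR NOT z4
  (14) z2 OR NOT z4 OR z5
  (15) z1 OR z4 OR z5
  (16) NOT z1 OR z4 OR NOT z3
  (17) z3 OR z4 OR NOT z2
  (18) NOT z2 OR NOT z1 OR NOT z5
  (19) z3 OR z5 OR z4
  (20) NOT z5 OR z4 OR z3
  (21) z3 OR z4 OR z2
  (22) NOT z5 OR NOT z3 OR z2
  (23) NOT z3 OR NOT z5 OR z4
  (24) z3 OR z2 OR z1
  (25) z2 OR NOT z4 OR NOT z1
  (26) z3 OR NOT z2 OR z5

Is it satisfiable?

No

Branch on z2: set z2 = false.
Branch on z5: set z5 = false.
From the singleton clause (NOT z4), z4 = false.
From the singleton clause (NOT z3), z3 = false.
Now (z3) is unsatisfied and unit — conflict.
So z5 must be the other value — set z5 = true.
From the singleton clause (NOT z1), z1 = false.
From the singleton clause (z4), z4 = true.
From the singleton clause (z3), z3 = true.
Now (NOT z3) is unsatisfied and unit — conflict.
Both values of z5 lead to a conflict.
So z2 must be the other value — set z2 = true.
Branch on z1: set z1 = false.
From the singleton clause (z5), z5 = true.
From the singleton clause (z4), z4 = true.
Now (NOT z4) is unsatisfied and unit — conflict.
So z1 must be the other value — set z1 = true.
From the singleton clause (z4), z4 = true.
Now (NOT z4) is unsatisfied and unit — conflict.
Both values of z1 lead to a conflict.
Both values of z2 lead to a conflict.
No assignment satisfies every clause.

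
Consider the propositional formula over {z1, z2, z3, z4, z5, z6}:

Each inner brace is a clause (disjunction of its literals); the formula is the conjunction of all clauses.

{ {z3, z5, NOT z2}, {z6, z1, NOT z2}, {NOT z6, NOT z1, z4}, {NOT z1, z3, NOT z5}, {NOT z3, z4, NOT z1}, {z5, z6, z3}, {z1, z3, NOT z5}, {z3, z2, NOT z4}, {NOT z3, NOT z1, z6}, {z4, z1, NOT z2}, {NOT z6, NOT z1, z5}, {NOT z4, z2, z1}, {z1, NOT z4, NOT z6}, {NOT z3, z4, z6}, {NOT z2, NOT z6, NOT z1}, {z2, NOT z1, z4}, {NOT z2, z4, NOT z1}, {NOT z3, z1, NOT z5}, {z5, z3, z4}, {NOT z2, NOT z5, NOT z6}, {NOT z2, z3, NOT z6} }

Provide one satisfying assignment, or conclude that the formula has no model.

Case z3 = true:
Case z4 = true:
Case z1 = true:
The clause (z6) is unit, so z6 = true.
The clause (z5) is unit, so z5 = true.
The clause (NOT z2) is unit, so z2 = false.
Every clause now holds.

z1 ↦ true; z2 ↦ false; z3 ↦ true; z4 ↦ true; z5 ↦ true; z6 ↦ true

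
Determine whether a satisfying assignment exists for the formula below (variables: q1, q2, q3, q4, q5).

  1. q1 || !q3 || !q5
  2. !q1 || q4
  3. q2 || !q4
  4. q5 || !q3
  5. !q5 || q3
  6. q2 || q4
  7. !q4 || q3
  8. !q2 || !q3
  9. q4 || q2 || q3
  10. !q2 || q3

Unsatisfiable

Suppose q1 = false.
Suppose q3 = false.
From the singleton clause (!q5), q5 = false.
From the singleton clause (!q4), q4 = false.
From the singleton clause (q2), q2 = true.
But (!q2) is also a unit clause — contradiction.
So q3 must be the other value — set q3 = true.
From the singleton clause (!q5), q5 = false.
But (q5) is also a unit clause — contradiction.
Either choice for q3 ends in contradiction.
So q1 must be the other value — set q1 = true.
From the singleton clause (q4), q4 = true.
From the singleton clause (q2), q2 = true.
From the singleton clause (q3), q3 = true.
But (!q3) is also a unit clause — contradiction.
Either choice for q1 ends in contradiction.
No assignment satisfies every clause.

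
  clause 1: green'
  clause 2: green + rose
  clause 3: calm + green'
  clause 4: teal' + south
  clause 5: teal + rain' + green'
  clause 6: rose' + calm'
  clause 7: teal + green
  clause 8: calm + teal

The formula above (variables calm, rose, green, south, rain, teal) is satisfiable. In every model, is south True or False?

True

Suppose south = 0.
(green') alone gives green = 0.
(rose) alone gives rose = 1.
(teal') alone gives teal = 0.
But (teal) is also a unit clause — contradiction.
So every satisfying assignment has south = True.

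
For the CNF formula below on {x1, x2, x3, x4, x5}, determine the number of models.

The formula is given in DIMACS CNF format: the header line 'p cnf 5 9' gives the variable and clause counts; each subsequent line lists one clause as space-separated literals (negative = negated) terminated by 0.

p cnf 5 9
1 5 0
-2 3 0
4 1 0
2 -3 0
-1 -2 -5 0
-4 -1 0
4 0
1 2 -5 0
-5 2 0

1

There are 2^5 = 32 truth assignments over (x1, x2, x3, x4, x5).
Split on x1. With x1 = True, the clauses containing x1 are satisfied and ¬x1 drops from the rest; 0 of the 2^4 = 16 assignments to the other variables satisfy what remains.
With x1 = False, by the same count on the reduced clause set, 1 assignment works.
(One model: x1=F, x2=T, x3=T, x4=T, x5=T.)
Total: 0 + 1 = 1.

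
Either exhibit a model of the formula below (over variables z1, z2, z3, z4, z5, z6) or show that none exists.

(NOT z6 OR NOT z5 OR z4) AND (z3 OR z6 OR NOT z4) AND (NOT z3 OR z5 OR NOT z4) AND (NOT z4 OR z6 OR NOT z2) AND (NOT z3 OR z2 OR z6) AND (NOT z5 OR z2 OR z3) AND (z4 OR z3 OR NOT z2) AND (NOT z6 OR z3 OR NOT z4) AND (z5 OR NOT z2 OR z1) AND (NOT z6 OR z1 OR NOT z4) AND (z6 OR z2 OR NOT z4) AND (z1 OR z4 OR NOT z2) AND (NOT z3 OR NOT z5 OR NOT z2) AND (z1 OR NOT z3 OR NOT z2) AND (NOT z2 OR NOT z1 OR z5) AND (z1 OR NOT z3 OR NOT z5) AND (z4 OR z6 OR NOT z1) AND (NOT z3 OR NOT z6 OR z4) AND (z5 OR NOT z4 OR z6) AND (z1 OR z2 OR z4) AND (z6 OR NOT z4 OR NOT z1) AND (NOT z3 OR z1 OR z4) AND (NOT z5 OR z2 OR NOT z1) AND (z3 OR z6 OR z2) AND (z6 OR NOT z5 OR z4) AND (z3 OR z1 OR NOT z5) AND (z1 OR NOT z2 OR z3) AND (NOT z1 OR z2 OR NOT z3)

Branch on z6: set z6 = true.
Branch on z5: set z5 = false.
Branch on z3: set z3 = false.
(NOT z4) alone gives z4 = false.
(NOT z2) alone gives z2 = false.
(z1) alone gives z1 = true.
Every clause now holds.

z1=true, z2=false, z3=false, z4=false, z5=false, z6=true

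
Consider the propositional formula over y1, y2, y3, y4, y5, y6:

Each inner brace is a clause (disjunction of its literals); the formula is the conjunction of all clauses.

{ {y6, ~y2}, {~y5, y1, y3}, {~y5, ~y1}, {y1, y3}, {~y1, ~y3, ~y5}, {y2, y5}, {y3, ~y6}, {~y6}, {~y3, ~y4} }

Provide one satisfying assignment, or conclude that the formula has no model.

Unit clause (~y6) forces y6 = 0.
Unit clause (~y2) forces y2 = 0.
Unit clause (y5) forces y5 = 1.
Unit clause (~y1) forces y1 = 0.
Unit clause (y3) forces y3 = 1.
Unit clause (~y4) forces y4 = 0.
Every clause now holds.

y1=0,  y2=0,  y3=1,  y4=0,  y5=1,  y6=0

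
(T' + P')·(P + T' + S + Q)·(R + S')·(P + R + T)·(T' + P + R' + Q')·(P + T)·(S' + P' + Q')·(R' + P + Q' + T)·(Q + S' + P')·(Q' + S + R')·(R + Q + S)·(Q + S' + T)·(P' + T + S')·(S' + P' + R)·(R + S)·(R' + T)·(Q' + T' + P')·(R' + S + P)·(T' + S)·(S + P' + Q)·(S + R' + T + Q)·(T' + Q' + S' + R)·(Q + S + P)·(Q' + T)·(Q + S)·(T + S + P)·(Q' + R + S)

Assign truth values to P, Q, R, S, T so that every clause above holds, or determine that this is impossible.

Case T = 1:
The clause (P') is unit, so P = 0.
The clause (S) is unit, so S = 1.
The clause (R) is unit, so R = 1.
The clause (Q') is unit, so Q = 0.
Every clause now holds.

P=0; Q=0; R=1; S=1; T=1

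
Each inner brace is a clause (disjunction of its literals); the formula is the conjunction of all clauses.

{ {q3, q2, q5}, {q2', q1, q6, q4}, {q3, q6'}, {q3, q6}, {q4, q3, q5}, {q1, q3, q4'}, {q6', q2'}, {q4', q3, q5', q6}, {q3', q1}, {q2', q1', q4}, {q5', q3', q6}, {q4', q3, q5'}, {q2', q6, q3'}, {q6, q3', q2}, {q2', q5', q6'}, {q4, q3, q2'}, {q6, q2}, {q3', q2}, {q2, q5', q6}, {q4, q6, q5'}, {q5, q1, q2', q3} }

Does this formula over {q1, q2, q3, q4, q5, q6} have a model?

No

Suppose q3 = 1.
Unit clause (q1) forces q1 = 1.
Unit clause (q2) forces q2 = 1.
Unit clause (q6') forces q6 = 0.
That conflicts with the unit clause (q6).
So q3 must be the other value — set q3 = 0.
Unit clause (q6') forces q6 = 0.
That conflicts with the unit clause (q6).
Either choice for q3 ends in contradiction.
No assignment satisfies every clause.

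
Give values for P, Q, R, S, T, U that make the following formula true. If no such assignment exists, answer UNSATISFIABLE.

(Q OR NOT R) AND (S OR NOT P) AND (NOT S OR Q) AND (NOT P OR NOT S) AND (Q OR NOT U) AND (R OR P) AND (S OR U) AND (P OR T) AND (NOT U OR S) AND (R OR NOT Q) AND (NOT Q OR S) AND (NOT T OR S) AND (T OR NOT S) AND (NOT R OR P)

Try Q = true.
From the singleton clause (R), R = true.
From the singleton clause (S), S = true.
From the singleton clause (NOT P), P = false.
That conflicts with the unit clause (P).
So Q must be the other value — set Q = false.
From the singleton clause (NOT R), R = false.
From the singleton clause (NOT S), S = false.
From the singleton clause (NOT P), P = false.
That conflicts with the unit clause (P).
Neither Q = true nor Q = false works.

UNSATISFIABLE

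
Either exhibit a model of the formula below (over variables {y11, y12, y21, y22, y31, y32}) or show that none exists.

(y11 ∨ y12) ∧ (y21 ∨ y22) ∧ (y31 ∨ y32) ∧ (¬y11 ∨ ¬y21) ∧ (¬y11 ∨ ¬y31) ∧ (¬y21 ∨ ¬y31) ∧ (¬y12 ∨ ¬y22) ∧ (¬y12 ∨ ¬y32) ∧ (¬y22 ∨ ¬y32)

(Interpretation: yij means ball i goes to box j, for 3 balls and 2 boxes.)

UNSATISFIABLE

Branch on y11: set y11 = True.
(¬y21) alone gives y21 = False.
(y22) alone gives y22 = True.
(¬y31) alone gives y31 = False.
(y32) alone gives y32 = True.
Now (¬y32) is unsatisfied and unit — conflict.
So y11 must be the other value — set y11 = False.
(y12) alone gives y12 = True.
(¬y22) alone gives y22 = False.
(y21) alone gives y21 = True.
(¬y31) alone gives y31 = False.
(y32) alone gives y32 = True.
Now (¬y32) is unsatisfied and unit — conflict.
Both values of y11 lead to a conflict.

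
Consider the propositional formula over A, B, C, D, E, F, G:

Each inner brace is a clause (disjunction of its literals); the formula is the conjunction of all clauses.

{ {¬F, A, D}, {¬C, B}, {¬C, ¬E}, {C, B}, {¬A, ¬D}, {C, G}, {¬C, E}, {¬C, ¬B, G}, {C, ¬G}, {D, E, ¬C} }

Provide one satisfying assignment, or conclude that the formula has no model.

UNSATISFIABLE

Case C = False:
(B) alone gives B = True.
(G) alone gives G = True.
But (¬G) is also a unit clause — contradiction.
That branch fails; take C = True instead.
(B) alone gives B = True.
(¬E) alone gives E = False.
But (E) is also a unit clause — contradiction.
Neither C = True nor C = False works.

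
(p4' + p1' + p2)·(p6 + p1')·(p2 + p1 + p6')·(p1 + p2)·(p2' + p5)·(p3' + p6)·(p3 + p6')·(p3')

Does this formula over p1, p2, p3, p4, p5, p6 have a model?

Yes

From the singleton clause (p3'), p3 = 0.
From the singleton clause (p6'), p6 = 0.
From the singleton clause (p1'), p1 = 0.
From the singleton clause (p2), p2 = 1.
From the singleton clause (p5), p5 = 1.
Every clause is now satisfied; p4 is unconstrained.
A satisfying assignment: p1 ↦ 0; p2 ↦ 1; p3 ↦ 0; p4 ↦ 0; p5 ↦ 1; p6 ↦ 0.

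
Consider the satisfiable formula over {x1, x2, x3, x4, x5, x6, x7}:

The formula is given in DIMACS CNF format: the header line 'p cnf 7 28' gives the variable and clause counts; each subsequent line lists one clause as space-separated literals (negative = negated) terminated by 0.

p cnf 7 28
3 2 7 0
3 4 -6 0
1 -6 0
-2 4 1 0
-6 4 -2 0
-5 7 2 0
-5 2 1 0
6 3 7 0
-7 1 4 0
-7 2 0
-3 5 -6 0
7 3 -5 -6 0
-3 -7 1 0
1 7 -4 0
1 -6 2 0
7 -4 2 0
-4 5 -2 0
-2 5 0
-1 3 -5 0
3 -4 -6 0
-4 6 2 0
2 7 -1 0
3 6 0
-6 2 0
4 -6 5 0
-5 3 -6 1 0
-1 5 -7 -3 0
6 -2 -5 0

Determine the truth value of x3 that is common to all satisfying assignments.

Suppose x3 = False.
Unit clause (x6) forces x6 = True.
Unit clause (x4) forces x4 = True.
But (¬x4) is also a unit clause — contradiction.
So every satisfying assignment has x3 = True.

True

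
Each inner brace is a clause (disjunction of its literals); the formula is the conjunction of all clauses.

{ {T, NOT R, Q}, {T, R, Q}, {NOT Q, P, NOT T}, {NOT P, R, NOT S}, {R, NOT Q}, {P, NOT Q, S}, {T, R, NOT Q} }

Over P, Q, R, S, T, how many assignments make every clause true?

12

There are 2^5 = 32 truth assignments over (P, Q, R, S, T).
Split on P. With P = true, the clauses containing P are satisfied and NOT P drops from the rest; 7 of the 2^4 = 16 assignments to the other variables satisfy what remains.
With P = false, by the same count on the reduced clause set, 5 assignments work.
(One model: P=F, Q=F, R=F, S=F, T=T.)
Total: 7 + 5 = 12.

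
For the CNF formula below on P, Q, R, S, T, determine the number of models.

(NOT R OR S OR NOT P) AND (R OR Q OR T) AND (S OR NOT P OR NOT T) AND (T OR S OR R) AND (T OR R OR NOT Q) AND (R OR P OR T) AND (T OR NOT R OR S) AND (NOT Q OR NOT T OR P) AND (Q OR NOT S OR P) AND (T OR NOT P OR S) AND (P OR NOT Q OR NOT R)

8

There are 2^5 = 32 truth assignments over (P, Q, R, S, T).
Split on R. With R = true, the clauses containing R are satisfied and NOT R drops from the rest; 5 of the 2^4 = 16 assignments to the other variables satisfy what remains.
With R = false, by the same count on the reduced clause set, 3 assignments work.
Total: 5 + 3 = 8.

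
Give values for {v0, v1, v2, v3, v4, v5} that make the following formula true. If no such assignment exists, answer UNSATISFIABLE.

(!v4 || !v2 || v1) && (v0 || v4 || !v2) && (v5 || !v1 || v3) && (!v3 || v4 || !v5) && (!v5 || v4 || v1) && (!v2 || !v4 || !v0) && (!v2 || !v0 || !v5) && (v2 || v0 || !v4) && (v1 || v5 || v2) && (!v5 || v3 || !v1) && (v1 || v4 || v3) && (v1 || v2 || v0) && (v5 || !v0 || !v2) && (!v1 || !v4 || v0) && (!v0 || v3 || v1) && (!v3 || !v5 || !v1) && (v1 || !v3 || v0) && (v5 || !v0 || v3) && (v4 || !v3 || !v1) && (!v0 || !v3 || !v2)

v0 ↦ true; v1 ↦ false; v2 ↦ false; v3 ↦ true; v4 ↦ true; v5 ↦ true

Branch on v4: set v4 = true.
Branch on v2: set v2 = false.
The clause (v0) is unit, so v0 = true.
Branch on v1: set v1 = false.
The clause (v5) is unit, so v5 = true.
The clause (v3) is unit, so v3 = true.
This assignment satisfies each clause.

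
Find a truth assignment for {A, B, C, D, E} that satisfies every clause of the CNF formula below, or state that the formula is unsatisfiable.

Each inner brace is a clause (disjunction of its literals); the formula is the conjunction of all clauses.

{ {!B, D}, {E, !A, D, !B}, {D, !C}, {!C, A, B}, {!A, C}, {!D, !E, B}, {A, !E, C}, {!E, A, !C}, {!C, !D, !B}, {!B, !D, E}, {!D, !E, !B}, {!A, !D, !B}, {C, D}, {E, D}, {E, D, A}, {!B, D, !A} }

A=false,  B=false,  C=false,  D=true,  E=false

Try B = false.
Try D = true.
From the singleton clause (!E), E = false.
Try C = false.
From the singleton clause (!A), A = false.
This assignment satisfies each clause.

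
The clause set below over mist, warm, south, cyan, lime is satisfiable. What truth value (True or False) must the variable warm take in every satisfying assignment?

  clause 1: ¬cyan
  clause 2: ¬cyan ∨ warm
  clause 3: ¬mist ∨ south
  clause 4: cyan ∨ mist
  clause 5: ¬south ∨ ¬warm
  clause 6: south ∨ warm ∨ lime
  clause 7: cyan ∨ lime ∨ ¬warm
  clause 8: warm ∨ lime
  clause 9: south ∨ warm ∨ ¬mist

Suppose warm = True.
The clause (¬cyan) is unit, so cyan = False.
The clause (mist) is unit, so mist = True.
The clause (south) is unit, so south = True.
But (¬south) is also a unit clause — contradiction.
So every satisfying assignment has warm = False.

False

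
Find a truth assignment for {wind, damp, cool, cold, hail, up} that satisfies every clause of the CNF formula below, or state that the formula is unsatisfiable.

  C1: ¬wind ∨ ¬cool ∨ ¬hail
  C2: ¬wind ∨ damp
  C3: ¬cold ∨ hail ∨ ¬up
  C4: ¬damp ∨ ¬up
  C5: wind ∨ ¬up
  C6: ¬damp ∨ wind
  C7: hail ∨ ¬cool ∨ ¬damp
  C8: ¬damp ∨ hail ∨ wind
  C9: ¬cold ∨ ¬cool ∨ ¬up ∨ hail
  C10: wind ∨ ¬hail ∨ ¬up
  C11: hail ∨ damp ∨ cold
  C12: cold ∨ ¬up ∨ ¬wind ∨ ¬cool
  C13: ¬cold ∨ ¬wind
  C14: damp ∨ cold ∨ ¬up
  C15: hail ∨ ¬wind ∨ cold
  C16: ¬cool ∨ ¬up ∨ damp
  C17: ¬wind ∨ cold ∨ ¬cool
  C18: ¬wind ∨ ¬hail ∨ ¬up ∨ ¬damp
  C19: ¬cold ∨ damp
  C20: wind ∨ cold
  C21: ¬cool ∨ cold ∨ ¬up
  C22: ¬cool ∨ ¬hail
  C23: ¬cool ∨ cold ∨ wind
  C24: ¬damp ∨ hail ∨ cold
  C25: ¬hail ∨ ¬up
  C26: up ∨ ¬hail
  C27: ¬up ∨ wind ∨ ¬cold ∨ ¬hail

UNSATISFIABLE

Case wind = False:
From the singleton clause (¬up), up = False.
From the singleton clause (¬damp), damp = False.
From the singleton clause (¬cold), cold = False.
That conflicts with the unit clause (cold).
Backtrack on wind: now try wind = True.
From the singleton clause (damp), damp = True.
From the singleton clause (¬up), up = False.
From the singleton clause (¬cold), cold = False.
From the singleton clause (hail), hail = True.
That conflicts with the unit clause (¬hail).
Both values of wind lead to a conflict.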